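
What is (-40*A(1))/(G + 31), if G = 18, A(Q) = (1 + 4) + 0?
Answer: -200/49 ≈ -4.0816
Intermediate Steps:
A(Q) = 5 (A(Q) = 5 + 0 = 5)
(-40*A(1))/(G + 31) = (-40*5)/(18 + 31) = -200/49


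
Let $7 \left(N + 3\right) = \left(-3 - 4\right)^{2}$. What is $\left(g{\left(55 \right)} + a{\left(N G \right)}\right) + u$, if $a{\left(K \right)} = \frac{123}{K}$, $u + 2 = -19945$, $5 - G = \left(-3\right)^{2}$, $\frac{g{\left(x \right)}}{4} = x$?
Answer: $- \frac{315755}{16} \approx -19735.0$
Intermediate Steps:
$g{\left(x \right)} = 4 x$
$N = 4$ ($N = -3 + \frac{\left(-3 - 4\right)^{2}}{7} = -3 + \frac{\left(-7\right)^{2}}{7} = -3 + \frac{1}{7} \cdot 49 = -3 + 7 = 4$)
$G = -4$ ($G = 5 - \left(-3\right)^{2} = 5 - 9 = -4$)
$u = -19947$ ($u = -2 - 19945 = -19947$)
$\left(g{\left(55 \right)} + a{\left(N G \right)}\right) + u = \left(4 \cdot 55 + \frac{123}{4 \left(-4\right)}\right) - 19947 = \left(220 + \frac{123}{-16}\right) - 19947 = \left(220 + 123 \left(- \frac{1}{16}\right)\right) - 19947 = \left(220 - \frac{123}{16}\right) - 19947 = \frac{3397}{16} - 19947 = - \frac{315755}{16}$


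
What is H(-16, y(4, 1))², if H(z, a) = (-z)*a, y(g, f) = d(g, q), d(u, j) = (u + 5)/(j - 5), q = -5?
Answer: 5184/25 ≈ 207.36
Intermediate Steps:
d(u, j) = (5 + u)/(-5 + j)
y(g, f) = -½ - g/10 (y(g, f) = (5 + g)/(-5 - 5) = (5 + g)/(-10) = -(5 + g)/10 = -½ - g/10)
H(z, a) = -a*z
H(-16, y(4, 1))² = (-1*(-½ - ⅒*4)*(-16))² = (-1*(-½ - ⅖)*(-16))² = (-1*(-9/10)*(-16))² = (-72/5)² = 5184/25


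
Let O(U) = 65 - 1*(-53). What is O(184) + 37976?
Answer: 38094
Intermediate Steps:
O(U) = 118 (O(U) = 65 + 53 = 118)
O(184) + 37976 = 118 + 37976 = 38094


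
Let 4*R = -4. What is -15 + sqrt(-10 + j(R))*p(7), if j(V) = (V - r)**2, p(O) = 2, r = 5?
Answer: -15 + 2*sqrt(26) ≈ -4.8020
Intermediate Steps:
R = -1 (R = (1/4)*(-4) = -1)
j(V) = (-5 + V)**2 (j(V) = (V - 1*5)**2 = (V - 5)**2 = (-5 + V)**2)
-15 + sqrt(-10 + j(R))*p(7) = -15 + sqrt(-10 + (-5 - 1)**2)*2 = -15 + sqrt(-10 + (-6)**2)*2 = -15 + sqrt(-10 + 36)*2 = -15 + sqrt(26)*2 = -15 + 2*sqrt(26)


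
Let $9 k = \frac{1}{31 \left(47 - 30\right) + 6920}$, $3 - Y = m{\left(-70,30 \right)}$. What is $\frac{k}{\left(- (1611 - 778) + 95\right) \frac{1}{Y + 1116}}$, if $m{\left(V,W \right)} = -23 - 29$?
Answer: $- \frac{1171}{49462974} \approx -2.3674 \cdot 10^{-5}$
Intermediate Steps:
$m{\left(V,W \right)} = -52$
$Y = 55$ ($Y = 3 - -52 = 3 + 52 = 55$)
$k = \frac{1}{67023}$ ($k = \frac{1}{9 \left(31 \left(47 - 30\right) + 6920\right)} = \frac{1}{9 \left(31 \cdot 17 + 6920\right)} = \frac{1}{9 \left(527 + 6920\right)} = \frac{1}{9 \cdot 7447} = \frac{1}{9} \cdot \frac{1}{7447} = \frac{1}{67023} \approx 1.492 \cdot 10^{-5}$)
$\frac{k}{\left(- (1611 - 778) + 95\right) \frac{1}{Y + 1116}} = \frac{1}{67023 \frac{- (1611 - 778) + 95}{55 + 1116}} = \frac{1}{67023 \frac{\left(-1\right) 833 + 95}{1171}} = \frac{1}{67023 \left(-833 + 95\right) \frac{1}{1171}} = \frac{1}{67023 \left(\left(-738\right) \frac{1}{1171}\right)} = \frac{1}{67023 \left(- \frac{738}{1171}\right)} = \frac{1}{67023} \left(- \frac{1171}{738}\right) = - \frac{1171}{49462974}$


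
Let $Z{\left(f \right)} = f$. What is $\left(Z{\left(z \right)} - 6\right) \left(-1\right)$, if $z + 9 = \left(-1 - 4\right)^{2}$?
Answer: $-10$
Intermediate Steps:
$z = 16$ ($z = -9 + \left(-1 - 4\right)^{2} = -9 + \left(-5\right)^{2} = -9 + 25 = 16$)
$\left(Z{\left(z \right)} - 6\right) \left(-1\right) = \left(16 - 6\right) \left(-1\right) = 10 \left(-1\right) = -10$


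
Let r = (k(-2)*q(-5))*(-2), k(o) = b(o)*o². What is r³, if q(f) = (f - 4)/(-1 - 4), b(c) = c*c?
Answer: -23887872/125 ≈ -1.9110e+5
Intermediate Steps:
b(c) = c²
k(o) = o⁴ (k(o) = o²*o² = o⁴)
q(f) = ⅘ - f/5 (q(f) = (-4 + f)/(-5) = (-4 + f)*(-⅕) = ⅘ - f/5)
r = -288/5 (r = ((-2)⁴*(⅘ - ⅕*(-5)))*(-2) = (16*(⅘ + 1))*(-2) = (16*(9/5))*(-2) = (144/5)*(-2) = -288/5 ≈ -57.600)
r³ = (-288/5)³ = -23887872/125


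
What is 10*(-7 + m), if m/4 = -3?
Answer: -190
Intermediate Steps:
m = -12 (m = 4*(-3) = -12)
10*(-7 + m) = 10*(-7 - 12) = 10*(-19) = -190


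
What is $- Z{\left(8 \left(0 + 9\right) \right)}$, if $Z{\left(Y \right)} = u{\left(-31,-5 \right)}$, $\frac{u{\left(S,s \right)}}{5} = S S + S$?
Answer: $-4650$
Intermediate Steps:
$u{\left(S,s \right)} = 5 S + 5 S^{2}$ ($u{\left(S,s \right)} = 5 \left(S S + S\right) = 5 \left(S^{2} + S\right) = 5 \left(S + S^{2}\right) = 5 S + 5 S^{2}$)
$Z{\left(Y \right)} = 4650$ ($Z{\left(Y \right)} = 5 \left(-31\right) \left(1 - 31\right) = 5 \left(-31\right) \left(-30\right) = 4650$)
$- Z{\left(8 \left(0 + 9\right) \right)} = \left(-1\right) 4650 = -4650$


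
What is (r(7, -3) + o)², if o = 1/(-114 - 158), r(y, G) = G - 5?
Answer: 4739329/73984 ≈ 64.059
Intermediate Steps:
r(y, G) = -5 + G
o = -1/272 (o = 1/(-272) = -1/272 ≈ -0.0036765)
(r(7, -3) + o)² = ((-5 - 3) - 1/272)² = (-8 - 1/272)² = (-2177/272)² = 4739329/73984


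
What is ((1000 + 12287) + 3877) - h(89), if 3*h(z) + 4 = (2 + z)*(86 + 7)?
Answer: 43033/3 ≈ 14344.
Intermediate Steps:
h(z) = 182/3 + 31*z (h(z) = -4/3 + ((2 + z)*(86 + 7))/3 = -4/3 + ((2 + z)*93)/3 = -4/3 + (186 + 93*z)/3 = -4/3 + (62 + 31*z) = 182/3 + 31*z)
((1000 + 12287) + 3877) - h(89) = ((1000 + 12287) + 3877) - (182/3 + 31*89) = (13287 + 3877) - (182/3 + 2759) = 17164 - 1*8459/3 = 17164 - 8459/3 = 43033/3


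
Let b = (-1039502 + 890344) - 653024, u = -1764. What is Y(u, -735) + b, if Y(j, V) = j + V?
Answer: -804681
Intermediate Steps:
b = -802182 (b = -149158 - 653024 = -802182)
Y(j, V) = V + j
Y(u, -735) + b = (-735 - 1764) - 802182 = -2499 - 802182 = -804681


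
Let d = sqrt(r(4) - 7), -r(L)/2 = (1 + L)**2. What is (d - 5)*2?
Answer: -10 + 2*I*sqrt(57) ≈ -10.0 + 15.1*I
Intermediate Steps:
r(L) = -2*(1 + L)**2
d = I*sqrt(57) (d = sqrt(-2*(1 + 4)**2 - 7) = sqrt(-2*5**2 - 7) = sqrt(-2*25 - 7) = sqrt(-50 - 7) = sqrt(-57) = I*sqrt(57) ≈ 7.5498*I)
(d - 5)*2 = (I*sqrt(57) - 5)*2 = (-5 + I*sqrt(57))*2 = -10 + 2*I*sqrt(57)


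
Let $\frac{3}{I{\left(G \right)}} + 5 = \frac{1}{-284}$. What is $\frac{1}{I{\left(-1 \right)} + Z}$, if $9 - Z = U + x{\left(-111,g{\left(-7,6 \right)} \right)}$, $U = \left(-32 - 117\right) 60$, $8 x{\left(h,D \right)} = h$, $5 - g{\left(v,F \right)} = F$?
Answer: $\frac{11368}{101883147} \approx 0.00011158$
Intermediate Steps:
$g{\left(v,F \right)} = 5 - F$
$x{\left(h,D \right)} = \frac{h}{8}$
$U = -8940$ ($U = \left(-149\right) 60 = -8940$)
$I{\left(G \right)} = - \frac{852}{1421}$ ($I{\left(G \right)} = \frac{3}{-5 + \frac{1}{-284}} = \frac{3}{-5 - \frac{1}{284}} = \frac{3}{- \frac{1421}{284}} = 3 \left(- \frac{284}{1421}\right) = - \frac{852}{1421}$)
$Z = \frac{71703}{8}$ ($Z = 9 - \left(-8940 + \frac{1}{8} \left(-111\right)\right) = 9 - \left(-8940 - \frac{111}{8}\right) = 9 - - \frac{71631}{8} = 9 + \frac{71631}{8} = \frac{71703}{8} \approx 8962.9$)
$\frac{1}{I{\left(-1 \right)} + Z} = \frac{1}{- \frac{852}{1421} + \frac{71703}{8}} = \frac{1}{\frac{101883147}{11368}} = \frac{11368}{101883147}$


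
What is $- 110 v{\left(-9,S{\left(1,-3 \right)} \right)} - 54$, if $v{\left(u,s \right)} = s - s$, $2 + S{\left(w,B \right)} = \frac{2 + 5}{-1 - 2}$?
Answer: $-54$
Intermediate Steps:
$S{\left(w,B \right)} = - \frac{13}{3}$ ($S{\left(w,B \right)} = -2 + \frac{2 + 5}{-1 - 2} = -2 + \frac{7}{-3} = -2 + 7 \left(- \frac{1}{3}\right) = -2 - \frac{7}{3} = - \frac{13}{3}$)
$v{\left(u,s \right)} = 0$
$- 110 v{\left(-9,S{\left(1,-3 \right)} \right)} - 54 = \left(-110\right) 0 - 54 = 0 - 54 = -54$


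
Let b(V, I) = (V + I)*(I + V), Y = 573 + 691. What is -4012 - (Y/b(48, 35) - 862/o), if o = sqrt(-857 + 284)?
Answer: -27639932/6889 - 862*I*sqrt(573)/573 ≈ -4012.2 - 36.011*I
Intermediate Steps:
Y = 1264
b(V, I) = (I + V)**2 (b(V, I) = (I + V)*(I + V) = (I + V)**2)
o = I*sqrt(573) (o = sqrt(-573) = I*sqrt(573) ≈ 23.937*I)
-4012 - (Y/b(48, 35) - 862/o) = -4012 - (1264/((35 + 48)**2) - 862*(-I*sqrt(573)/573)) = -4012 - (1264/(83**2) - (-862)*I*sqrt(573)/573) = -4012 - (1264/6889 + 862*I*sqrt(573)/573) = -4012 + (-1264/6889 - 862*I*sqrt(573)/573) = -27639932/6889 - 862*I*sqrt(573)/573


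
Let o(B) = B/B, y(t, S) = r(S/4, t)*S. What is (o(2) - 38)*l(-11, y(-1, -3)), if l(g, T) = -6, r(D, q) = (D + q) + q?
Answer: 222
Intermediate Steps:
r(D, q) = D + 2*q
y(t, S) = S*(2*t + S/4) (y(t, S) = (S/4 + 2*t)*S = (2*t + S/4)*S = S*(2*t + S/4))
o(B) = 1
(o(2) - 38)*l(-11, y(-1, -3)) = (1 - 38)*(-6) = -37*(-6) = 222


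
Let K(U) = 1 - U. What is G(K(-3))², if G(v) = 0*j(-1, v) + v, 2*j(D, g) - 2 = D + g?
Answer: 16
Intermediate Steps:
j(D, g) = 1 + D/2 + g/2 (j(D, g) = 1 + (D + g)/2 = 1 + (D/2 + g/2) = 1 + D/2 + g/2)
G(v) = v (G(v) = 0*(1 + (½)*(-1) + v/2) + v = 0*(1 - ½ + v/2) + v = 0*(½ + v/2) + v = 0 + v = v)
G(K(-3))² = (1 - 1*(-3))² = (1 + 3)² = 4² = 16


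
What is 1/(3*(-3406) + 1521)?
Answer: -1/8697 ≈ -0.00011498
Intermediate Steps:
1/(3*(-3406) + 1521) = 1/(-10218 + 1521) = 1/(-8697) = -1/8697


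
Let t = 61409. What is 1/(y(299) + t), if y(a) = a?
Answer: 1/61708 ≈ 1.6205e-5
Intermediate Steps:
1/(y(299) + t) = 1/(299 + 61409) = 1/61708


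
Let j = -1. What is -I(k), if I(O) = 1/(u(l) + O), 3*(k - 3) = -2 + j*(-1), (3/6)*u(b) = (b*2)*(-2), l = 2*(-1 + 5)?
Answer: 3/184 ≈ 0.016304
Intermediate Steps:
l = 8 (l = 2*4 = 8)
u(b) = -8*b (u(b) = 2*((b*2)*(-2)) = 2*((2*b)*(-2)) = 2*(-4*b) = -8*b)
k = 8/3 (k = 3 + (-2 - 1*(-1))/3 = 3 + (-2 + 1)/3 = 3 + (⅓)*(-1) = 3 - ⅓ = 8/3 ≈ 2.6667)
I(O) = 1/(-64 + O) (I(O) = 1/(-8*8 + O) = 1/(-64 + O))
-I(k) = -1/(-64 + 8/3) = -1/(-184/3) = -1*(-3/184) = 3/184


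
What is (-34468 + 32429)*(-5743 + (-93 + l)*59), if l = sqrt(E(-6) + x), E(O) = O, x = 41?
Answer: 22897970 - 120301*sqrt(35) ≈ 2.2186e+7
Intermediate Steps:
l = sqrt(35) (l = sqrt(-6 + 41) = sqrt(35) ≈ 5.9161)
(-34468 + 32429)*(-5743 + (-93 + l)*59) = (-34468 + 32429)*(-5743 + (-93 + sqrt(35))*59) = -2039*(-5743 + (-5487 + 59*sqrt(35))) = -2039*(-11230 + 59*sqrt(35)) = 22897970 - 120301*sqrt(35)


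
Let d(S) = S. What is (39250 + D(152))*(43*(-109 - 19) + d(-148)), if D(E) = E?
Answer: -222700104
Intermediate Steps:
(39250 + D(152))*(43*(-109 - 19) + d(-148)) = (39250 + 152)*(43*(-109 - 19) - 148) = 39402*(43*(-128) - 148) = 39402*(-5504 - 148) = 39402*(-5652) = -222700104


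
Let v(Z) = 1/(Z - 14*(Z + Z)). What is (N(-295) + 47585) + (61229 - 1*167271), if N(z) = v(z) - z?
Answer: -463260329/7965 ≈ -58162.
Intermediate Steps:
v(Z) = -1/(27*Z) (v(Z) = 1/(Z - 28*Z) = 1/(-27*Z) = -1/(27*Z))
N(z) = -z - 1/(27*z) (N(z) = -1/(27*z) - z = -z - 1/(27*z))
(N(-295) + 47585) + (61229 - 1*167271) = ((-1*(-295) - 1/27/(-295)) + 47585) + (61229 - 1*167271) = ((295 - 1/27*(-1/295)) + 47585) + (61229 - 167271) = ((295 + 1/7965) + 47585) - 106042 = (2349676/7965 + 47585) - 106042 = 381364201/7965 - 106042 = -463260329/7965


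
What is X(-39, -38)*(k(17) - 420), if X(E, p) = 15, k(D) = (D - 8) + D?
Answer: -5910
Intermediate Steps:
k(D) = -8 + 2*D (k(D) = (-8 + D) + D = -8 + 2*D)
X(-39, -38)*(k(17) - 420) = 15*((-8 + 2*17) - 420) = 15*((-8 + 34) - 420) = 15*(26 - 420) = 15*(-394) = -5910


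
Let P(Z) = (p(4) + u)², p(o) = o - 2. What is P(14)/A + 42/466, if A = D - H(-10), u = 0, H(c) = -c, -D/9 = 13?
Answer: 1735/29591 ≈ 0.058633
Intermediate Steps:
D = -117 (D = -9*13 = -117)
A = -127 (A = -117 - (-1)*(-10) = -117 - 1*10 = -117 - 10 = -127)
p(o) = -2 + o
P(Z) = 4 (P(Z) = ((-2 + 4) + 0)² = (2 + 0)² = 2² = 4)
P(14)/A + 42/466 = 4/(-127) + 42/466 = 4*(-1/127) + 42*(1/466) = -4/127 + 21/233 = 1735/29591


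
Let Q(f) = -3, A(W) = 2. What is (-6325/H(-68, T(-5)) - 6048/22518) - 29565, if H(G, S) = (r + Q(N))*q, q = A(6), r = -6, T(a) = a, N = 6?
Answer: -73093127/2502 ≈ -29214.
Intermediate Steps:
q = 2
H(G, S) = -18 (H(G, S) = (-6 - 3)*2 = -9*2 = -18)
(-6325/H(-68, T(-5)) - 6048/22518) - 29565 = (-6325/(-18) - 6048/22518) - 29565 = (-6325*(-1/18) - 6048*1/22518) - 29565 = (6325/18 - 112/417) - 29565 = 878503/2502 - 29565 = -73093127/2502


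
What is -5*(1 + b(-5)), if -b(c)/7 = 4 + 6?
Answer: 345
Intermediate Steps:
b(c) = -70 (b(c) = -7*(4 + 6) = -7*10 = -70)
-5*(1 + b(-5)) = -5*(1 - 70) = -5*(-69) = 345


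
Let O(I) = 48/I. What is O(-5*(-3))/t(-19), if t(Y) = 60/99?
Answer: 132/25 ≈ 5.2800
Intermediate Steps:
t(Y) = 20/33 (t(Y) = 60*(1/99) = 20/33)
O(-5*(-3))/t(-19) = (48/((-5*(-3))))/(20/33) = (48/15)*(33/20) = (48*(1/15))*(33/20) = (16/5)*(33/20) = 132/25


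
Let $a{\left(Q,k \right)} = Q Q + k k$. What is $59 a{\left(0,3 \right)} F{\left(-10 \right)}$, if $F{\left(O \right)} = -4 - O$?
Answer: $3186$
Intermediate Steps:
$a{\left(Q,k \right)} = Q^{2} + k^{2}$
$59 a{\left(0,3 \right)} F{\left(-10 \right)} = 59 \left(0^{2} + 3^{2}\right) \left(-4 - -10\right) = 59 \left(0 + 9\right) \left(-4 + 10\right) = 59 \cdot 9 \cdot 6 = 531 \cdot 6 = 3186$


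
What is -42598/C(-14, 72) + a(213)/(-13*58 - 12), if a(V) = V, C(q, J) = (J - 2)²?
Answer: -4209221/469175 ≈ -8.9715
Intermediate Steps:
C(q, J) = (-2 + J)²
-42598/C(-14, 72) + a(213)/(-13*58 - 12) = -42598/(-2 + 72)² + 213/(-13*58 - 12) = -42598/(70²) + 213/(-754 - 12) = -42598/4900 + 213/(-766) = -42598*1/4900 + 213*(-1/766) = -21299/2450 - 213/766 = -4209221/469175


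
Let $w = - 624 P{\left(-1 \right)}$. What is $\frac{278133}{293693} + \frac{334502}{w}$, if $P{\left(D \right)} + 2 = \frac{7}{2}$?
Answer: $- \frac{48990281699}{137448324} \approx -356.43$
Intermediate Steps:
$P{\left(D \right)} = \frac{3}{2}$ ($P{\left(D \right)} = -2 + \frac{7}{2} = \frac{3}{2}$)
$w = -936$ ($w = \left(-624\right) \frac{3}{2} = -936$)
$\frac{278133}{293693} + \frac{334502}{w} = \frac{278133}{293693} + \frac{334502}{-936} = 278133 \cdot \frac{1}{293693} + 334502 \left(- \frac{1}{936}\right) = \frac{278133}{293693} - \frac{167251}{468} = - \frac{48990281699}{137448324}$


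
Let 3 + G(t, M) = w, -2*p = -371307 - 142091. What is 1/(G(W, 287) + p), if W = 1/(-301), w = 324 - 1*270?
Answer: 1/256750 ≈ 3.8948e-6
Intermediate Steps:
p = 256699 (p = -(-371307 - 142091)/2 = -1/2*(-513398) = 256699)
w = 54 (w = 324 - 270 = 54)
W = -1/301 ≈ -0.0033223
G(t, M) = 51 (G(t, M) = -3 + 54 = 51)
1/(G(W, 287) + p) = 1/(51 + 256699) = 1/256750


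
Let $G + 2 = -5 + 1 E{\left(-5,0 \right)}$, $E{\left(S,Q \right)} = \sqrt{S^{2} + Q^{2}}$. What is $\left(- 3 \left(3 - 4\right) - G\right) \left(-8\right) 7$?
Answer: $-280$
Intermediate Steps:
$E{\left(S,Q \right)} = \sqrt{Q^{2} + S^{2}}$
$G = -2$ ($G = -2 - \left(5 - \sqrt{0^{2} + \left(-5\right)^{2}}\right) = -2 - \left(5 - \sqrt{0 + 25}\right) = -2 - \left(5 - \sqrt{25}\right) = -2 + \left(-5 + 1 \cdot 5\right) = -2 + \left(-5 + 5\right) = -2 + 0 = -2$)
$\left(- 3 \left(3 - 4\right) - G\right) \left(-8\right) 7 = \left(- 3 \left(3 - 4\right) - -2\right) \left(-8\right) 7 = \left(\left(-3\right) \left(-1\right) + 2\right) \left(-8\right) 7 = \left(3 + 2\right) \left(-8\right) 7 = 5 \left(-8\right) 7 = \left(-40\right) 7 = -280$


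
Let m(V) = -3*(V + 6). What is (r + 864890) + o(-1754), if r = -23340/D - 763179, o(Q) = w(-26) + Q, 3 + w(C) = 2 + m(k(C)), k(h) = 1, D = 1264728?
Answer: 10532547445/105394 ≈ 99935.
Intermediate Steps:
m(V) = -18 - 3*V (m(V) = -3*(6 + V) = -18 - 3*V)
w(C) = -22 (w(C) = -3 + (2 + (-18 - 3*1)) = -3 + (2 + (-18 - 3)) = -3 + (2 - 21) = -3 - 19 = -22)
o(Q) = -22 + Q
r = -80434489471/105394 (r = -23340/1264728 - 763179 = -23340*1/1264728 - 763179 = -1945/105394 - 763179 = -80434489471/105394 ≈ -7.6318e+5)
(r + 864890) + o(-1754) = (-80434489471/105394 + 864890) + (-22 - 1754) = 10719727189/105394 - 1776 = 10532547445/105394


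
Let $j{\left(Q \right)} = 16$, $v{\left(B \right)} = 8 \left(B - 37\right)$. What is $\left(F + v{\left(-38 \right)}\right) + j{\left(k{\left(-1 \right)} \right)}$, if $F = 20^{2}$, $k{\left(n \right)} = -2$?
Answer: $-184$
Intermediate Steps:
$v{\left(B \right)} = -296 + 8 B$ ($v{\left(B \right)} = 8 \left(-37 + B\right) = -296 + 8 B$)
$F = 400$
$\left(F + v{\left(-38 \right)}\right) + j{\left(k{\left(-1 \right)} \right)} = \left(400 + \left(-296 + 8 \left(-38\right)\right)\right) + 16 = \left(400 - 600\right) + 16 = -200 + 16 = -184$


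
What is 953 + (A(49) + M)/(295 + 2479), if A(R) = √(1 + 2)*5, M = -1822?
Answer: 1320900/1387 + 5*√3/2774 ≈ 952.35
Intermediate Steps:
A(R) = 5*√3 (A(R) = √3*5 = 5*√3)
953 + (A(49) + M)/(295 + 2479) = 953 + (5*√3 - 1822)/(295 + 2479) = 953 + (-1822 + 5*√3)/2774 = 953 + (-1822 + 5*√3)*(1/2774) = 953 + (-911/1387 + 5*√3/2774) = 1320900/1387 + 5*√3/2774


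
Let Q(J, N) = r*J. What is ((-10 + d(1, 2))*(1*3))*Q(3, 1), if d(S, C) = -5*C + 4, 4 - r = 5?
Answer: 144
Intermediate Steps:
r = -1 (r = 4 - 1*5 = 4 - 5 = -1)
d(S, C) = 4 - 5*C
Q(J, N) = -J
((-10 + d(1, 2))*(1*3))*Q(3, 1) = ((-10 + (4 - 5*2))*(1*3))*(-1*3) = ((-10 + (4 - 10))*3)*(-3) = ((-10 - 6)*3)*(-3) = -16*3*(-3) = -48*(-3) = 144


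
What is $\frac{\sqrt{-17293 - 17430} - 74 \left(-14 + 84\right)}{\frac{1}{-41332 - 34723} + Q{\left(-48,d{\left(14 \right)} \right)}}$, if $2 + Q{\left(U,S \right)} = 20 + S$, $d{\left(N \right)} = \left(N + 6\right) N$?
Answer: $- \frac{393964900}{22664389} + \frac{76055 i \sqrt{34723}}{22664389} \approx -17.383 + 0.62531 i$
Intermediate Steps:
$d{\left(N \right)} = N \left(6 + N\right)$ ($d{\left(N \right)} = \left(6 + N\right) N = N \left(6 + N\right)$)
$Q{\left(U,S \right)} = 18 + S$ ($Q{\left(U,S \right)} = -2 + \left(20 + S\right) = 18 + S$)
$\frac{\sqrt{-17293 - 17430} - 74 \left(-14 + 84\right)}{\frac{1}{-41332 - 34723} + Q{\left(-48,d{\left(14 \right)} \right)}} = \frac{\sqrt{-17293 - 17430} - 74 \left(-14 + 84\right)}{\frac{1}{-41332 - 34723} + \left(18 + 14 \left(6 + 14\right)\right)} = \frac{\sqrt{-34723} - 5180}{\frac{1}{-76055} + \left(18 + 14 \cdot 20\right)} = \frac{i \sqrt{34723} - 5180}{- \frac{1}{76055} + \left(18 + 280\right)} = \frac{-5180 + i \sqrt{34723}}{- \frac{1}{76055} + 298} = \frac{-5180 + i \sqrt{34723}}{\frac{22664389}{76055}} = \left(-5180 + i \sqrt{34723}\right) \frac{76055}{22664389} = - \frac{393964900}{22664389} + \frac{76055 i \sqrt{34723}}{22664389}$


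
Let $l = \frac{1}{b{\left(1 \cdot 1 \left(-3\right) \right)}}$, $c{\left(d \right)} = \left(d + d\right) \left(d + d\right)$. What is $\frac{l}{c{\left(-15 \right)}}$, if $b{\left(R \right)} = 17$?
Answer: $\frac{1}{15300} \approx 6.536 \cdot 10^{-5}$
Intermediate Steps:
$c{\left(d \right)} = 4 d^{2}$ ($c{\left(d \right)} = 2 d 2 d = 4 d^{2}$)
$l = \frac{1}{17} \approx 0.058824$
$\frac{l}{c{\left(-15 \right)}} = \frac{1}{17 \cdot 4 \left(-15\right)^{2}} = \frac{1}{17 \cdot 4 \cdot 225} = \frac{1}{17 \cdot 900} = \frac{1}{17} \cdot \frac{1}{900} = \frac{1}{15300}$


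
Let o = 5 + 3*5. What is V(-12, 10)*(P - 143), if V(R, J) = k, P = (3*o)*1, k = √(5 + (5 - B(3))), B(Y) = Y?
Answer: -83*√7 ≈ -219.60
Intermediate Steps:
o = 20 (o = 5 + 15 = 20)
k = √7 (k = √(5 + (5 - 1*3)) = √(5 + (5 - 3)) = √(5 + 2) = √7 ≈ 2.6458)
P = 60 (P = (3*20)*1 = 60*1 = 60)
V(R, J) = √7
V(-12, 10)*(P - 143) = √7*(60 - 143) = √7*(-83) = -83*√7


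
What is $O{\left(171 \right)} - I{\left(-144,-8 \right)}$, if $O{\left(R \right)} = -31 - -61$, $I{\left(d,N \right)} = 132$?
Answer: $-102$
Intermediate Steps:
$O{\left(R \right)} = 30$ ($O{\left(R \right)} = -31 + 61 = 30$)
$O{\left(171 \right)} - I{\left(-144,-8 \right)} = 30 - 132 = -102$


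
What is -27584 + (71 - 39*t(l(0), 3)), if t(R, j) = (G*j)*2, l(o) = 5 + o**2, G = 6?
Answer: -28917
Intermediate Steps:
t(R, j) = 12*j (t(R, j) = (6*j)*2 = 12*j)
-27584 + (71 - 39*t(l(0), 3)) = -27584 + (71 - 468*3) = -27584 + (71 - 39*36) = -27584 + (71 - 1404) = -27584 - 1333 = -28917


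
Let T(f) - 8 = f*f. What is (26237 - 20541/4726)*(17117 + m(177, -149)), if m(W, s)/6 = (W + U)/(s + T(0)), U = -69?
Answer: 99711403956443/222122 ≈ 4.4890e+8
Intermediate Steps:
T(f) = 8 + f² (T(f) = 8 + f*f = 8 + f²)
m(W, s) = 6*(-69 + W)/(8 + s) (m(W, s) = 6*((W - 69)/(s + (8 + 0²))) = 6*((-69 + W)/(s + (8 + 0))) = 6*((-69 + W)/(s + 8)) = 6*((-69 + W)/(8 + s)) = 6*(-69 + W)/(8 + s))
(26237 - 20541/4726)*(17117 + m(177, -149)) = (26237 - 20541/4726)*(17117 + 6*(-69 + 177)/(8 - 149)) = (26237 - 20541*1/4726)*(17117 + 6*108/(-141)) = (26237 - 20541/4726)*(17117 + 6*(-1/141)*108) = 123975521*(17117 - 216/47)/4726 = (123975521/4726)*(804283/47) = 99711403956443/222122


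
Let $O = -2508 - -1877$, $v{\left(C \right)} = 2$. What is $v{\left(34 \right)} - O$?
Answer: $633$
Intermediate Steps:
$O = -631$ ($O = -2508 + 1877 = -631$)
$v{\left(34 \right)} - O = 2 - -631 = 2 + 631 = 633$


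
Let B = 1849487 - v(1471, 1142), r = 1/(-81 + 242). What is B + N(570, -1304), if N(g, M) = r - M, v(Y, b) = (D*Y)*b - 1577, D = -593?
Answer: 160681605435/161 ≈ 9.9802e+8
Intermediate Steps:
v(Y, b) = -1577 - 593*Y*b (v(Y, b) = (-593*Y)*b - 1577 = -593*Y*b - 1577 = -1577 - 593*Y*b)
r = 1/161 ≈ 0.0062112
N(g, M) = 1/161 - M
B = 998021090 (B = 1849487 - (-1577 - 593*1471*1142) = 1849487 - (-1577 - 996170026) = 1849487 - 1*(-996171603) = 1849487 + 996171603 = 998021090)
B + N(570, -1304) = 998021090 + (1/161 - 1*(-1304)) = 998021090 + (1/161 + 1304) = 998021090 + 209945/161 = 160681605435/161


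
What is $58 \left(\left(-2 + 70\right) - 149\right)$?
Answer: $-4698$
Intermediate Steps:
$58 \left(\left(-2 + 70\right) - 149\right) = 58 \left(68 - 149\right) = 58 \left(-81\right) = -4698$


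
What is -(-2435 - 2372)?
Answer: 4807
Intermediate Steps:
-(-2435 - 2372) = -1*(-4807) = 4807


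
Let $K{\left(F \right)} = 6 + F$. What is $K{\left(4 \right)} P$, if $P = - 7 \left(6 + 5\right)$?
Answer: $-770$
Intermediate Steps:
$P = -77$ ($P = \left(-7\right) 11 = -77$)
$K{\left(4 \right)} P = \left(6 + 4\right) \left(-77\right) = 10 \left(-77\right) = -770$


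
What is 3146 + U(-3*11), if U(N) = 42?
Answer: 3188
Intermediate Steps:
3146 + U(-3*11) = 3146 + 42 = 3188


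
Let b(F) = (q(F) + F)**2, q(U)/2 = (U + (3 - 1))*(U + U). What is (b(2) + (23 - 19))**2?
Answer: 1345600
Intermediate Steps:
q(U) = 4*U*(2 + U) (q(U) = 2*((U + (3 - 1))*(U + U)) = 2*((U + 2)*(2*U)) = 2*((2 + U)*(2*U)) = 2*(2*U*(2 + U)) = 4*U*(2 + U))
b(F) = (F + 4*F*(2 + F))**2 (b(F) = (4*F*(2 + F) + F)**2 = (F + 4*F*(2 + F))**2)
(b(2) + (23 - 19))**2 = (2**2*(9 + 4*2)**2 + (23 - 19))**2 = (4*(9 + 8)**2 + 4)**2 = (4*17**2 + 4)**2 = (4*289 + 4)**2 = (1156 + 4)**2 = 1160**2 = 1345600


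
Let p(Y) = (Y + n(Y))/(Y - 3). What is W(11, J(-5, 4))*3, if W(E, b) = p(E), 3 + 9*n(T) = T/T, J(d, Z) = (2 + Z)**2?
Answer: 97/24 ≈ 4.0417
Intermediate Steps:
n(T) = -2/9 (n(T) = -1/3 + (T/T)/9 = -1/3 + (1/9)*1 = -1/3 + 1/9 = -2/9)
p(Y) = (-2/9 + Y)/(-3 + Y) (p(Y) = (Y - 2/9)/(Y - 3) = (-2/9 + Y)/(-3 + Y))
W(E, b) = (-2/9 + E)/(-3 + E)
W(11, J(-5, 4))*3 = ((-2/9 + 11)/(-3 + 11))*3 = ((97/9)/8)*3 = ((1/8)*(97/9))*3 = (97/72)*3 = 97/24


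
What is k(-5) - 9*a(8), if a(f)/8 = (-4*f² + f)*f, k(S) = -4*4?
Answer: 142832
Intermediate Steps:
k(S) = -16
a(f) = 8*f*(f - 4*f²) (a(f) = 8*((-4*f² + f)*f) = 8*((f - 4*f²)*f) = 8*(f*(f - 4*f²)) = 8*f*(f - 4*f²))
k(-5) - 9*a(8) = -16 - 9*8²*(8 - 32*8) = -16 - 576*(8 - 256) = -16 - 576*(-248) = -16 - 9*(-15872) = -16 + 142848 = 142832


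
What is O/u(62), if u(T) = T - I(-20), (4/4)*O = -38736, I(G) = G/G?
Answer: -38736/61 ≈ -635.02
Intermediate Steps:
I(G) = 1
O = -38736
u(T) = -1 + T (u(T) = T - 1*1 = T - 1 = -1 + T)
O/u(62) = -38736/(-1 + 62) = -38736/61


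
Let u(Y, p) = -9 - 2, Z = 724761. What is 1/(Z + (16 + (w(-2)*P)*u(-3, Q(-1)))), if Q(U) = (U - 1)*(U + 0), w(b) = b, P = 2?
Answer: 1/724821 ≈ 1.3797e-6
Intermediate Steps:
Q(U) = U*(-1 + U) (Q(U) = (-1 + U)*U = U*(-1 + U))
u(Y, p) = -11
1/(Z + (16 + (w(-2)*P)*u(-3, Q(-1)))) = 1/(724761 + (16 - 2*2*(-11))) = 1/(724761 + (16 - 4*(-11))) = 1/(724761 + (16 + 44)) = 1/(724761 + 60) = 1/724821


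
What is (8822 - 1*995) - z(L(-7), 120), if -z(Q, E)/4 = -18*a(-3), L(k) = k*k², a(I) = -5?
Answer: 8187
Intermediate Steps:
L(k) = k³
z(Q, E) = -360 (z(Q, E) = -(-72)*(-5) = -4*90 = -360)
(8822 - 1*995) - z(L(-7), 120) = (8822 - 1*995) - 1*(-360) = (8822 - 995) + 360 = 7827 + 360 = 8187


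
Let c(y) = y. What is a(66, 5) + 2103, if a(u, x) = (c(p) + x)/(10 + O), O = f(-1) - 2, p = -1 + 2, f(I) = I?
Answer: 14727/7 ≈ 2103.9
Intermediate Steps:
p = 1
O = -3 (O = -1 - 2 = -3)
a(u, x) = 1/7 + x/7 (a(u, x) = (1 + x)/(10 - 3) = (1 + x)/7 = (1 + x)*(1/7) = 1/7 + x/7)
a(66, 5) + 2103 = (1/7 + (1/7)*5) + 2103 = (1/7 + 5/7) + 2103 = 6/7 + 2103 = 14727/7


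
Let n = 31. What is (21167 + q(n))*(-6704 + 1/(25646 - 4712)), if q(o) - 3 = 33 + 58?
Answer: -994600458545/6978 ≈ -1.4253e+8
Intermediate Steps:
q(o) = 94 (q(o) = 3 + (33 + 58) = 3 + 91 = 94)
(21167 + q(n))*(-6704 + 1/(25646 - 4712)) = (21167 + 94)*(-6704 + 1/(25646 - 4712)) = 21261*(-6704 + 1/20934) = 21261*(-140341535/20934) = -994600458545/6978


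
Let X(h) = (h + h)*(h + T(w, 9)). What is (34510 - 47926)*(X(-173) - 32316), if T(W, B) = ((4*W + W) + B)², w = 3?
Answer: 2304251664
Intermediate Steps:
T(W, B) = (B + 5*W)² (T(W, B) = (5*W + B)² = (B + 5*W)²)
X(h) = 2*h*(576 + h) (X(h) = (h + h)*(h + (9 + 5*3)²) = (2*h)*(h + (9 + 15)²) = (2*h)*(h + 24²) = (2*h)*(h + 576) = (2*h)*(576 + h) = 2*h*(576 + h))
(34510 - 47926)*(X(-173) - 32316) = (34510 - 47926)*(2*(-173)*(576 - 173) - 32316) = -13416*(2*(-173)*403 - 32316) = -13416*(-139438 - 32316) = -13416*(-171754) = 2304251664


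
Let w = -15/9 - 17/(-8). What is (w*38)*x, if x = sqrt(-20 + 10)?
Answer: 209*I*sqrt(10)/12 ≈ 55.076*I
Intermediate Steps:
x = I*sqrt(10) (x = sqrt(-10) = I*sqrt(10) ≈ 3.1623*I)
w = 11/24 (w = -15*1/9 - 17*(-1/8) = -5/3 + 17/8 = 11/24 ≈ 0.45833)
(w*38)*x = ((11/24)*38)*(I*sqrt(10)) = 209*(I*sqrt(10))/12 = 209*I*sqrt(10)/12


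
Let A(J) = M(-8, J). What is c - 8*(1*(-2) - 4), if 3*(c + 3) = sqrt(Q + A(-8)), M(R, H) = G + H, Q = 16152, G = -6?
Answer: 45 + sqrt(16138)/3 ≈ 87.345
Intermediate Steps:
M(R, H) = -6 + H
A(J) = -6 + J
c = -3 + sqrt(16138)/3 (c = -3 + sqrt(16152 + (-6 - 8))/3 = -3 + sqrt(16152 - 14)/3 = -3 + sqrt(16138)/3 ≈ 39.345)
c - 8*(1*(-2) - 4) = (-3 + sqrt(16138)/3) - 8*(1*(-2) - 4) = (-3 + sqrt(16138)/3) - 8*(-2 - 4) = (-3 + sqrt(16138)/3) - 8*(-6) = (-3 + sqrt(16138)/3) + 48 = 45 + sqrt(16138)/3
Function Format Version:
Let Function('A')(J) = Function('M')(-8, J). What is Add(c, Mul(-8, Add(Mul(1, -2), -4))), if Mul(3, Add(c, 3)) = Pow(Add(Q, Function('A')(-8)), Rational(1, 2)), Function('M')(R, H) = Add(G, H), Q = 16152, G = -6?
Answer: Add(45, Mul(Rational(1, 3), Pow(16138, Rational(1, 2)))) ≈ 87.345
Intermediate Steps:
Function('M')(R, H) = Add(-6, H)
Function('A')(J) = Add(-6, J)
c = Add(-3, Mul(Rational(1, 3), Pow(16138, Rational(1, 2)))) (c = Add(-3, Mul(Rational(1, 3), Pow(Add(16152, Add(-6, -8)), Rational(1, 2)))) = Add(-3, Mul(Rational(1, 3), Pow(Add(16152, -14), Rational(1, 2)))) = Add(-3, Mul(Rational(1, 3), Pow(16138, Rational(1, 2)))) ≈ 39.345)
Add(c, Mul(-8, Add(Mul(1, -2), -4))) = Add(Add(-3, Mul(Rational(1, 3), Pow(16138, Rational(1, 2)))), Mul(-8, Add(Mul(1, -2), -4))) = Add(Add(-3, Mul(Rational(1, 3), Pow(16138, Rational(1, 2)))), Mul(-8, Add(-2, -4))) = Add(Add(-3, Mul(Rational(1, 3), Pow(16138, Rational(1, 2)))), Mul(-8, -6)) = Add(Add(-3, Mul(Rational(1, 3), Pow(16138, Rational(1, 2)))), 48) = Add(45, Mul(Rational(1, 3), Pow(16138, Rational(1, 2))))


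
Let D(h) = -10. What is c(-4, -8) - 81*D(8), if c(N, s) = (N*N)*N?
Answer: 746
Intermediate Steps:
c(N, s) = N³ (c(N, s) = N²*N = N³)
c(-4, -8) - 81*D(8) = (-4)³ - 81*(-10) = -64 + 810 = 746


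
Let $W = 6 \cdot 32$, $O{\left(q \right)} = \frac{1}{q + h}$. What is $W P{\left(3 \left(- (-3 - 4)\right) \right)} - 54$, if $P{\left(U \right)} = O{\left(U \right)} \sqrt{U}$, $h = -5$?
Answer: $-54 + 12 \sqrt{21} \approx 0.99091$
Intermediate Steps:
$O{\left(q \right)} = \frac{1}{-5 + q}$ ($O{\left(q \right)} = \frac{1}{q - 5} = \frac{1}{-5 + q}$)
$W = 192$
$P{\left(U \right)} = \frac{\sqrt{U}}{-5 + U}$
$W P{\left(3 \left(- (-3 - 4)\right) \right)} - 54 = 192 \frac{\sqrt{3 \left(- (-3 - 4)\right)}}{-5 + 3 \left(- (-3 - 4)\right)} - 54 = 192 \frac{\sqrt{3 \left(\left(-1\right) \left(-7\right)\right)}}{-5 + 3 \left(\left(-1\right) \left(-7\right)\right)} - 54 = 192 \frac{\sqrt{3 \cdot 7}}{-5 + 3 \cdot 7} - 54 = 192 \frac{\sqrt{21}}{-5 + 21} - 54 = 192 \frac{\sqrt{21}}{16} - 54 = 12 \sqrt{21} - 54 = -54 + 12 \sqrt{21}$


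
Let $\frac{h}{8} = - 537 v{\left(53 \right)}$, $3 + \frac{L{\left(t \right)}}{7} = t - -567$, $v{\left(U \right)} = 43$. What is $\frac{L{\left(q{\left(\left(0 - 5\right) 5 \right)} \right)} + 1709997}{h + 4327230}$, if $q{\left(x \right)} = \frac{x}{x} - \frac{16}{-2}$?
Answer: $\frac{285668}{690417} \approx 0.41376$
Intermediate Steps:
$q{\left(x \right)} = 9$ ($q{\left(x \right)} = 1 - -8 = 1 + 8 = 9$)
$L{\left(t \right)} = 3948 + 7 t$ ($L{\left(t \right)} = -21 + 7 \left(t - -567\right) = -21 + 7 \left(t + 567\right) = -21 + 7 \left(567 + t\right) = -21 + \left(3969 + 7 t\right) = 3948 + 7 t$)
$h = -184728$ ($h = 8 \left(\left(-537\right) 43\right) = 8 \left(-23091\right) = -184728$)
$\frac{L{\left(q{\left(\left(0 - 5\right) 5 \right)} \right)} + 1709997}{h + 4327230} = \frac{\left(3948 + 7 \cdot 9\right) + 1709997}{-184728 + 4327230} = \frac{\left(3948 + 63\right) + 1709997}{4142502} = \left(4011 + 1709997\right) \frac{1}{4142502} = 1714008 \cdot \frac{1}{4142502} = \frac{285668}{690417}$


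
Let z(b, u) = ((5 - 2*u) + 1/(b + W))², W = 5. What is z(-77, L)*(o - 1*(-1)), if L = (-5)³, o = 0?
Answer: 337052881/5184 ≈ 65018.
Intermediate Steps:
L = -125
z(b, u) = (5 + 1/(5 + b) - 2*u)² (z(b, u) = ((5 - 2*u) + 1/(b + 5))² = ((5 - 2*u) + 1/(5 + b))² = (5 + 1/(5 + b) - 2*u)²)
z(-77, L)*(o - 1*(-1)) = ((-26 - 5*(-77) + 10*(-125) + 2*(-77)*(-125))²/(5 - 77)²)*(0 - 1*(-1)) = ((-26 + 385 - 1250 + 19250)²/(-72)²)*(0 + 1) = ((1/5184)*18359²)*1 = ((1/5184)*337052881)*1 = (337052881/5184)*1 = 337052881/5184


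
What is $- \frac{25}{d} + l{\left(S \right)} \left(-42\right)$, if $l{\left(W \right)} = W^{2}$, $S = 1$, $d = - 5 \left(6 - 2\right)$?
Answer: $- \frac{163}{4} \approx -40.75$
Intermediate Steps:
$d = -20$ ($d = \left(-5\right) 4 = -20$)
$- \frac{25}{d} + l{\left(S \right)} \left(-42\right) = - \frac{25}{-20} + 1^{2} \left(-42\right) = \left(-25\right) \left(- \frac{1}{20}\right) + 1 \left(-42\right) = \frac{5}{4} - 42 = - \frac{163}{4}$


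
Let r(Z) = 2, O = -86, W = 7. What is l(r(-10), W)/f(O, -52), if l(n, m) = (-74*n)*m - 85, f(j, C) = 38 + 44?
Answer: -1121/82 ≈ -13.671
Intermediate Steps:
f(j, C) = 82
l(n, m) = -85 - 74*m*n (l(n, m) = -74*m*n - 85 = -85 - 74*m*n)
l(r(-10), W)/f(O, -52) = (-85 - 74*7*2)/82 = (-85 - 1036)*(1/82) = -1121*1/82 = -1121/82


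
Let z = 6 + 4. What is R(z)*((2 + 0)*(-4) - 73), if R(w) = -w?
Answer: 810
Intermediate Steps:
z = 10
R(z)*((2 + 0)*(-4) - 73) = (-1*10)*((2 + 0)*(-4) - 73) = -10*(2*(-4) - 73) = -10*(-8 - 73) = -10*(-81) = 810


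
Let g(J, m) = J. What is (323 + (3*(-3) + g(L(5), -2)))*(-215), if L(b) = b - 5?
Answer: -67510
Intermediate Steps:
L(b) = -5 + b
(323 + (3*(-3) + g(L(5), -2)))*(-215) = (323 + (3*(-3) + (-5 + 5)))*(-215) = (323 + (-9 + 0))*(-215) = (323 - 9)*(-215) = 314*(-215) = -67510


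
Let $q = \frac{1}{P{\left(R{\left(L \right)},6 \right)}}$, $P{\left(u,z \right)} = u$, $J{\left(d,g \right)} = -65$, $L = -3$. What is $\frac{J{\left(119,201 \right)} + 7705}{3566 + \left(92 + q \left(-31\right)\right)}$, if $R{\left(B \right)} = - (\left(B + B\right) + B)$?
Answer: $\frac{68760}{32891} \approx 2.0905$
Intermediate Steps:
$R{\left(B \right)} = - 3 B$ ($R{\left(B \right)} = - (2 B + B) = - 3 B$)
$q = \frac{1}{9}$ ($q = \frac{1}{\left(-3\right) \left(-3\right)} = \frac{1}{9} \approx 0.11111$)
$\frac{J{\left(119,201 \right)} + 7705}{3566 + \left(92 + q \left(-31\right)\right)} = \frac{-65 + 7705}{3566 + \left(92 + \frac{1}{9} \left(-31\right)\right)} = \frac{7640}{3566 + \left(92 - \frac{31}{9}\right)} = \frac{7640}{3566 + \frac{797}{9}} = \frac{7640}{\frac{32891}{9}} = 7640 \cdot \frac{9}{32891} = \frac{68760}{32891}$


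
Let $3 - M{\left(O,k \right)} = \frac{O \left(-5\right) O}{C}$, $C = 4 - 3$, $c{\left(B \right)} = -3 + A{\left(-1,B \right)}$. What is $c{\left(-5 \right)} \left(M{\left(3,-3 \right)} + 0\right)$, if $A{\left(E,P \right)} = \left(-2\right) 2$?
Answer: $-336$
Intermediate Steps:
$A{\left(E,P \right)} = -4$
$c{\left(B \right)} = -7$ ($c{\left(B \right)} = -3 - 4 = -7$)
$C = 1$ ($C = 4 - 3 = 1$)
$M{\left(O,k \right)} = 3 + 5 O^{2}$ ($M{\left(O,k \right)} = 3 - \frac{O \left(-5\right) O}{1} = 3 - - 5 O O 1 = 3 - - 5 O^{2} \cdot 1 = 3 - - 5 O^{2} = 3 + 5 O^{2}$)
$c{\left(-5 \right)} \left(M{\left(3,-3 \right)} + 0\right) = - 7 \left(\left(3 + 5 \cdot 3^{2}\right) + 0\right) = - 7 \left(\left(3 + 5 \cdot 9\right) + 0\right) = - 7 \left(\left(3 + 45\right) + 0\right) = - 7 \left(48 + 0\right) = \left(-7\right) 48 = -336$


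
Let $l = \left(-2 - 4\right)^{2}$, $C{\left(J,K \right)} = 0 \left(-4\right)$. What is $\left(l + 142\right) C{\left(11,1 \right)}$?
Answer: $0$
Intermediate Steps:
$C{\left(J,K \right)} = 0$
$l = 36$ ($l = \left(-6\right)^{2} = 36$)
$\left(l + 142\right) C{\left(11,1 \right)} = \left(36 + 142\right) 0 = 178 \cdot 0 = 0$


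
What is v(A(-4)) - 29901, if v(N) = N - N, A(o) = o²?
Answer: -29901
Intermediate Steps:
v(N) = 0
v(A(-4)) - 29901 = 0 - 29901 = -29901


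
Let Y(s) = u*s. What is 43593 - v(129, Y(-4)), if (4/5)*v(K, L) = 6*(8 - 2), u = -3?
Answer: 43548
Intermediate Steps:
Y(s) = -3*s
v(K, L) = 45 (v(K, L) = 5*(6*(8 - 2))/4 = 5*(6*6)/4 = (5/4)*36 = 45)
43593 - v(129, Y(-4)) = 43593 - 1*45 = 43593 - 45 = 43548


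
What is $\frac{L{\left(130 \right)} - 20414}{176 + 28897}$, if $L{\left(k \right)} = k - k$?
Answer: $- \frac{20414}{29073} \approx -0.70216$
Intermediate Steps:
$L{\left(k \right)} = 0$
$\frac{L{\left(130 \right)} - 20414}{176 + 28897} = \frac{0 - 20414}{176 + 28897} = - \frac{20414}{29073}$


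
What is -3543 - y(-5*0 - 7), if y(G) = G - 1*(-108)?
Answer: -3644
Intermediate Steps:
y(G) = 108 + G (y(G) = G + 108 = 108 + G)
-3543 - y(-5*0 - 7) = -3543 - (108 + (-5*0 - 7)) = -3543 - (108 + (0 - 7)) = -3543 - (108 - 7) = -3543 - 1*101 = -3543 - 101 = -3644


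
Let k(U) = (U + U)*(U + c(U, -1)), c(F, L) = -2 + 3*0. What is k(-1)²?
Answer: 36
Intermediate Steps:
c(F, L) = -2 (c(F, L) = -2 + 0 = -2)
k(U) = 2*U*(-2 + U) (k(U) = (U + U)*(U - 2) = (2*U)*(-2 + U) = 2*U*(-2 + U))
k(-1)² = (2*(-1)*(-2 - 1))² = (2*(-1)*(-3))² = 6² = 36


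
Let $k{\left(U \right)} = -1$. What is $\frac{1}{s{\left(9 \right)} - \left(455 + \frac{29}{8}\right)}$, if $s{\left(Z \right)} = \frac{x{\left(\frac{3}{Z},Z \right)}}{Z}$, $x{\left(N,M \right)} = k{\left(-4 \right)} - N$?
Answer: $- \frac{216}{99095} \approx -0.0021797$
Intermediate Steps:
$x{\left(N,M \right)} = -1 - N$
$s{\left(Z \right)} = \frac{-1 - \frac{3}{Z}}{Z}$
$\frac{1}{s{\left(9 \right)} - \left(455 + \frac{29}{8}\right)} = \frac{1}{\frac{-3 - 9}{81} - \left(455 + \frac{29}{8}\right)} = \frac{1}{\frac{-3 - 9}{81} + \left(\left(58 \left(- \frac{1}{16}\right) - 133\right) - 322\right)} = \frac{1}{\frac{1}{81} \left(-12\right) - \frac{3669}{8}} = \frac{1}{- \frac{4}{27} - \frac{3669}{8}} = \frac{1}{- \frac{99095}{216}} = - \frac{216}{99095}$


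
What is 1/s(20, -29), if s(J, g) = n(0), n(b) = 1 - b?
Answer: 1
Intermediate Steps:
s(J, g) = 1 (s(J, g) = 1 - 1*0 = 1 + 0 = 1)
1/s(20, -29) = 1/1 = 1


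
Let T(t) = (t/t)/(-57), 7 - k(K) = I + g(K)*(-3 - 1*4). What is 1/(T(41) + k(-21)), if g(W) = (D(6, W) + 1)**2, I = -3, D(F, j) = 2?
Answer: 57/4160 ≈ 0.013702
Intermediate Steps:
g(W) = 9 (g(W) = (2 + 1)**2 = 3**2 = 9)
k(K) = 73 (k(K) = 7 - (-3 + 9*(-3 - 1*4)) = 7 - (-3 + 9*(-3 - 4)) = 7 - (-3 + 9*(-7)) = 7 - (-3 - 63) = 7 - 1*(-66) = 7 + 66 = 73)
T(t) = -1/57 (T(t) = 1*(-1/57) = -1/57)
1/(T(41) + k(-21)) = 1/(-1/57 + 73) = 1/(4160/57) = 57/4160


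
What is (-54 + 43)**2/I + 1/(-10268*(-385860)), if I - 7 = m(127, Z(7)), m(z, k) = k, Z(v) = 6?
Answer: 479403268093/51506136240 ≈ 9.3077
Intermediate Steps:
I = 13 (I = 7 + 6 = 13)
(-54 + 43)**2/I + 1/(-10268*(-385860)) = (-54 + 43)**2/13 + 1/(-10268*(-385860)) = (-11)**2*(1/13) - 1/10268*(-1/385860) = 121*(1/13) + 1/3962010480 = 121/13 + 1/3962010480 = 479403268093/51506136240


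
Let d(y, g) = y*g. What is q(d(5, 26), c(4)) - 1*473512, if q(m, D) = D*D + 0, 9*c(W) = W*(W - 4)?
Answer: -473512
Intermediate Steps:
c(W) = W*(-4 + W)/9 (c(W) = (W*(W - 4))/9 = (W*(-4 + W))/9 = W*(-4 + W)/9)
d(y, g) = g*y
q(m, D) = D² (q(m, D) = D² + 0 = D²)
q(d(5, 26), c(4)) - 1*473512 = ((⅑)*4*(-4 + 4))² - 1*473512 = ((⅑)*4*0)² - 473512 = 0² - 473512 = 0 - 473512 = -473512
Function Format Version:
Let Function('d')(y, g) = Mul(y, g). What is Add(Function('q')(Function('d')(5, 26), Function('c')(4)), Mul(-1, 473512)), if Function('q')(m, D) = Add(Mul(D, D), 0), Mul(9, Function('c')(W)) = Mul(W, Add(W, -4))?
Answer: -473512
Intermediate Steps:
Function('c')(W) = Mul(Rational(1, 9), W, Add(-4, W)) (Function('c')(W) = Mul(Rational(1, 9), Mul(W, Add(W, -4))) = Mul(Rational(1, 9), Mul(W, Add(-4, W))) = Mul(Rational(1, 9), W, Add(-4, W)))
Function('d')(y, g) = Mul(g, y)
Function('q')(m, D) = Pow(D, 2) (Function('q')(m, D) = Add(Pow(D, 2), 0) = Pow(D, 2))
Add(Function('q')(Function('d')(5, 26), Function('c')(4)), Mul(-1, 473512)) = Add(Pow(Mul(Rational(1, 9), 4, Add(-4, 4)), 2), Mul(-1, 473512)) = Add(Pow(Mul(Rational(1, 9), 4, 0), 2), -473512) = Add(Pow(0, 2), -473512) = Add(0, -473512) = -473512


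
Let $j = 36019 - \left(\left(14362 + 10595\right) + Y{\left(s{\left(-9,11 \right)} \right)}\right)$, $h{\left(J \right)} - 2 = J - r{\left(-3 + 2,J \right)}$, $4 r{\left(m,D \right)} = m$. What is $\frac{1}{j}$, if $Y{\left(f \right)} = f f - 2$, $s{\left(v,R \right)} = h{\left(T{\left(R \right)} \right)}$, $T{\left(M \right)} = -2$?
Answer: $\frac{16}{177023} \approx 9.0384 \cdot 10^{-5}$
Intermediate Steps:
$r{\left(m,D \right)} = \frac{m}{4}$
$h{\left(J \right)} = \frac{9}{4} + J$ ($h{\left(J \right)} = 2 + \left(J - \frac{-3 + 2}{4}\right) = 2 + \left(J - \frac{1}{4} \left(-1\right)\right) = 2 + \left(J - - \frac{1}{4}\right) = 2 + \left(J + \frac{1}{4}\right) = 2 + \left(\frac{1}{4} + J\right) = \frac{9}{4} + J$)
$s{\left(v,R \right)} = \frac{1}{4}$ ($s{\left(v,R \right)} = \frac{9}{4} - 2 = \frac{1}{4}$)
$Y{\left(f \right)} = -2 + f^{2}$ ($Y{\left(f \right)} = f^{2} - 2 = -2 + f^{2}$)
$j = \frac{177023}{16}$ ($j = 36019 - \left(\left(14362 + 10595\right) - \left(2 - \left(\frac{1}{4}\right)^{2}\right)\right) = 36019 - \left(24957 + \left(-2 + \frac{1}{16}\right)\right) = 36019 - \left(24957 - \frac{31}{16}\right) = 36019 - \frac{399281}{16} = \frac{177023}{16} \approx 11064.0$)
$\frac{1}{j} = \frac{1}{\frac{177023}{16}} = \frac{16}{177023}$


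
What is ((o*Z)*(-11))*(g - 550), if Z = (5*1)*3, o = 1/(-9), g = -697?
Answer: -68585/3 ≈ -22862.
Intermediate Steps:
o = -⅑ ≈ -0.11111
Z = 15 (Z = 5*3 = 15)
((o*Z)*(-11))*(g - 550) = (-⅑*15*(-11))*(-697 - 550) = -5/3*(-11)*(-1247) = (55/3)*(-1247) = -68585/3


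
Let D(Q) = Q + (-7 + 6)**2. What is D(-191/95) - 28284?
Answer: -2687076/95 ≈ -28285.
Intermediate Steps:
D(Q) = 1 + Q (D(Q) = Q + (-1)**2 = Q + 1 = 1 + Q)
D(-191/95) - 28284 = (1 - 191/95) - 28284 = -96/95 - 28284 = -2687076/95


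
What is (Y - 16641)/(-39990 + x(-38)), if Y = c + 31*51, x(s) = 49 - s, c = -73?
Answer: 15133/39903 ≈ 0.37924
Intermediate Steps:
Y = 1508 (Y = -73 + 31*51 = -73 + 1581 = 1508)
(Y - 16641)/(-39990 + x(-38)) = (1508 - 16641)/(-39990 + (49 - 1*(-38))) = -15133/(-39990 + (49 + 38)) = -15133/(-39990 + 87) = -15133/(-39903) = -15133*(-1/39903) = 15133/39903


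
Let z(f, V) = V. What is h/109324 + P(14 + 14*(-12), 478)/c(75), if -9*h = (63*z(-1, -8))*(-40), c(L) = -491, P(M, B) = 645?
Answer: -17903455/13419521 ≈ -1.3341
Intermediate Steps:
h = -2240 (h = -63*(-8)*(-40)/9 = -(-56)*(-40) = -⅑*20160 = -2240)
h/109324 + P(14 + 14*(-12), 478)/c(75) = -2240/109324 + 645/(-491) = -2240*1/109324 + 645*(-1/491) = -560/27331 - 645/491 = -17903455/13419521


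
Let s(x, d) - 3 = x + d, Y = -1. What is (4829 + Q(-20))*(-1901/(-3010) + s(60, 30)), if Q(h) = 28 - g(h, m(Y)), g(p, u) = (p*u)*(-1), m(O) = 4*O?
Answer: 1391399647/3010 ≈ 4.6226e+5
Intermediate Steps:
g(p, u) = -p*u
s(x, d) = 3 + d + x (s(x, d) = 3 + (x + d) = 3 + (d + x) = 3 + d + x)
Q(h) = 28 - 4*h (Q(h) = 28 - (-1)*h*4*(-1) = 28 - (-1)*h*(-4) = 28 - 4*h)
(4829 + Q(-20))*(-1901/(-3010) + s(60, 30)) = (4829 + (28 - 4*(-20)))*(-1901/(-3010) + (3 + 30 + 60)) = (4829 + (28 + 80))*(-1901*(-1/3010) + 93) = (4829 + 108)*(1901/3010 + 93) = 4937*(281831/3010) = 1391399647/3010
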